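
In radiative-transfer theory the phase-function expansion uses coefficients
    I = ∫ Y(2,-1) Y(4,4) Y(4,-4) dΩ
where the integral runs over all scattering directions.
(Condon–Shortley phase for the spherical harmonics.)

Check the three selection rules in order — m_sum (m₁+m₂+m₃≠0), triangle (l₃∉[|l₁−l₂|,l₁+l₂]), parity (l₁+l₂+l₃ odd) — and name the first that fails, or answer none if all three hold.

Σmᵢ = -1  ✗
l₃∈[|l₁−l₂|,l₁+l₂]=[2,6], have l₃=4
Σlᵢ = 10 ⇒ even

m_sum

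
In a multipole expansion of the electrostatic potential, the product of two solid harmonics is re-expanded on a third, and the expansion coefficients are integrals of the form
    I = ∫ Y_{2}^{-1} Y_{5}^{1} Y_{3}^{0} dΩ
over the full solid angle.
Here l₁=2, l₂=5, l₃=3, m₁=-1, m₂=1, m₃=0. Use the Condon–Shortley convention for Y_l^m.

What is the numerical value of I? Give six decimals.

-0.214318

Checks pass: Σm=0; 10 even; l₃=3∈[3,7].
(2·2+1)(2·5+1)(2·3+1) = 385
Δ: 4! 0! 6! / 11! → 1/2310
sum: t=2:+1/144 = 1/144
3j²(2 5 3; 0 0 0) = Δ·Π!·Σ² = 10/231  (sign -1)
sum: t=3:−1/216 = -1/216
3j²(2 5 3; -1 1 0) = Δ·Π!·Σ² = 8/231  (sign +1)
combine: 4πI² = 385·10/231·8/231 = 400/693
take √, sign -1: I = -0.21431790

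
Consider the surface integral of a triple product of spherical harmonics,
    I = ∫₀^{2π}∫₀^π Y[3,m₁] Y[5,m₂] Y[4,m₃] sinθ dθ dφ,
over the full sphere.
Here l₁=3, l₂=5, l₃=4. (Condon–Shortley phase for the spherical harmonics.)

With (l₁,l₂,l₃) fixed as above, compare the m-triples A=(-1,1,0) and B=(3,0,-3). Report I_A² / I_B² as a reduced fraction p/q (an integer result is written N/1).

Same 3,5,4: normalisation and zero-m 3j drop out of the ratio.
A: Δ: 4! 2! 6! / 13! → 1/180180; sum: t=2:+1/384 t=3:−1/216 t=4:+1/2304 = -11/6912; 3j²(3 5 4; -1 1 0) = Δ·Π!·Σ² = 11/1638  (sign -1)
B: Δ: 4! 2! 6! / 13! → 1/180180; sum: t=0:+1/5760 = 1/5760; 3j²(3 5 4; 3 0 -3) = Δ·Π!·Σ² = 5/572  (sign -1)
I_A²/I_B² = (11/1638)/(5/572) = 242/315

242/315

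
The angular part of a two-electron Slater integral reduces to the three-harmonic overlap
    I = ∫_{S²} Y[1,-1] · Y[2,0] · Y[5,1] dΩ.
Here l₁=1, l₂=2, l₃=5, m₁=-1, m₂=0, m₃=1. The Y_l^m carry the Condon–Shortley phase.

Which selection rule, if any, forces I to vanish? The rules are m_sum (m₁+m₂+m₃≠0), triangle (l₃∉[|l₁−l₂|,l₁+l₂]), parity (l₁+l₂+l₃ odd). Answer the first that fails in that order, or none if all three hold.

triangle

m₁+m₂+m₃ = -1 + 0 + 1 = 0  ✓
triangle: |1−2|=1 ≤ l₃=5 ≤ 1+2=3  ✗
parity: l₁+l₂+l₃ = 8 is even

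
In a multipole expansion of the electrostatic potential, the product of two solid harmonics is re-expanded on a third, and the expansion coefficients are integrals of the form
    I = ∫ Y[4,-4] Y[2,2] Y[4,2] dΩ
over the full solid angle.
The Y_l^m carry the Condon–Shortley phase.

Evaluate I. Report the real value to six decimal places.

m-sum 0 ✓  L=10 even ✓  2≤4≤6 ✓
Π(2lᵢ+1) = 9×5×9 = 405
triangle coeff Δ(4,2,4) = 1/13860
Σ_t [0,2]: t=0:+1/192 t=1:−1/36 t=2:+1/192 = -5/288
(3j)²=20/693 [(4 2 4; 0 0 0)], sign=-1
Σ_t [2,2]: t=2:+1/2880 = 1/2880
(3j)²=2/165 [(4 2 4; -4 2 2)], sign=+1
⇒ 4πI² = 120/847
I = (-1)√(120/847/(4π)) = -0.10618031

-0.106180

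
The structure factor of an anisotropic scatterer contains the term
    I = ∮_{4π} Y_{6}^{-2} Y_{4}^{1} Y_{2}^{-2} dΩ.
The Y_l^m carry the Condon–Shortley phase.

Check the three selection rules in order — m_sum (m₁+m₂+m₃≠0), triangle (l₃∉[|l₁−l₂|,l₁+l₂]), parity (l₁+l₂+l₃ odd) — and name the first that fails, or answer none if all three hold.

m_sum

Σmᵢ = -3  ✗
l₃∈[|l₁−l₂|,l₁+l₂]=[2,10], have l₃=2
Σlᵢ = 12 ⇒ even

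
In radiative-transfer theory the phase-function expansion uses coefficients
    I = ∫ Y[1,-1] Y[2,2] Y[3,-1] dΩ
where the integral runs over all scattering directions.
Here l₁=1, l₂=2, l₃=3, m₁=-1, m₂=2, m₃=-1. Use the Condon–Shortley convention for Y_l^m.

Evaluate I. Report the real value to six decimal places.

Rules hold: Σm=0, L=6 even, 1≤3≤3.
N = 3·5·7 = 105
Δ = 0!·2!·4!/7! = 1/105
Racah Σ t=0..0: t=0:+1/4 = 1/4
⇒ 3j(1 2 3; 0 0 0)² = 3/35, sgn -1
Racah Σ t=0..0: t=0:+1/48 = 1/48
⇒ 3j(1 2 3; -1 2 -1)² = 1/105, sgn +1
4πI² = N·(3j₀)²·(3jₘ)² = 3/35
I = -1·√(0.0857143/4π) = -0.08258890

-0.082589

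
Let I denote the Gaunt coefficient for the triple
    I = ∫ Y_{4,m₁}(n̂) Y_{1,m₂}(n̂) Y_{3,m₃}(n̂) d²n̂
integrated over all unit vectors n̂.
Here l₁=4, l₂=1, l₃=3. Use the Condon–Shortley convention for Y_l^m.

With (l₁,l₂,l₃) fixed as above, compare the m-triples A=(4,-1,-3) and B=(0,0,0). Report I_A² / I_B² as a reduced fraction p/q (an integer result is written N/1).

7/4

Same 4,1,3: normalisation and zero-m 3j drop out of the ratio.
A: Δ: 2! 6! 0! / 9! → 1/252; sum: t=0:+1/1440 = 1/1440; 3j²(4 1 3; 4 -1 -3) = Δ·Π!·Σ² = 1/9  (sign +1)
B: Δ: 2! 6! 0! / 9! → 1/252; sum: t=1:−1/36 = -1/36; 3j²(4 1 3; 0 0 0) = Δ·Π!·Σ² = 4/63  (sign +1)
I_A²/I_B² = (1/9)/(4/63) = 7/4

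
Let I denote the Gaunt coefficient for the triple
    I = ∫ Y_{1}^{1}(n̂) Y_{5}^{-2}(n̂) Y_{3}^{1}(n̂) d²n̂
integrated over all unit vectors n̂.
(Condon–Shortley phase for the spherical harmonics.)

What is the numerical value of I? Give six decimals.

l₃=3 ∉ [4,6] — triangle fails ⇒ I = 0

0.000000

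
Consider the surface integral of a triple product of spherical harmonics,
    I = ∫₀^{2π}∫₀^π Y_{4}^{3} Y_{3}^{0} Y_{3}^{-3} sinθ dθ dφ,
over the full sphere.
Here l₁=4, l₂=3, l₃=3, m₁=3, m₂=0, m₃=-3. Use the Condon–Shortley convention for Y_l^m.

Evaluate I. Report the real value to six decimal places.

0.203551

Rules hold: Σm=0, L=10 even, 1≤3≤7.
N = 9·7·7 = 441
Δ = 4!·4!·2!/11! = 1/34650
Racah Σ t=1..3: t=1:−1/72 t=2:+1/16 t=3:−1/72 = 5/144
⇒ 3j(4 3 3; 0 0 0)² = 2/77, sgn -1
Racah Σ t=1..1: t=1:−1/288 = -1/288
⇒ 3j(4 3 3; 3 0 -3)² = 1/22, sgn -1
4πI² = N·(3j₀)²·(3jₘ)² = 63/121
I = +1·√(0.520661/4π) = 0.20355073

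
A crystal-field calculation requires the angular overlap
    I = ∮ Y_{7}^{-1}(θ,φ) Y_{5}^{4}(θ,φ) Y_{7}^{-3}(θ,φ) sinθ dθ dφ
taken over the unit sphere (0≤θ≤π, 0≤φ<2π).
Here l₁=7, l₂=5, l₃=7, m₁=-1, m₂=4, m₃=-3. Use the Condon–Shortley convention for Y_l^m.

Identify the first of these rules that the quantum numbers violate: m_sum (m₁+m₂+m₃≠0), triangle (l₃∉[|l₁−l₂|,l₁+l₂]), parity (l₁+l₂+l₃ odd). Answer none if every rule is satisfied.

m₁+m₂+m₃ = -1 + 4 − 3 = 0  ✓
triangle: |7−5|=2 ≤ l₃=7 ≤ 7+5=12  ✓
parity: l₁+l₂+l₃ = 19 is odd  ✗

parity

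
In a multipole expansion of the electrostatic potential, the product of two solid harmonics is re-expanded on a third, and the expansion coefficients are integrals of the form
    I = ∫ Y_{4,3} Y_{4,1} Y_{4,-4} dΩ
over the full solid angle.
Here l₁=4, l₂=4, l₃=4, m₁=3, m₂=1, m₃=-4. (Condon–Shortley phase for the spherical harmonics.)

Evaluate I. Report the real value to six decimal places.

-0.168431

Rules hold: Σm=0, L=12 even, 0≤4≤8.
N = 9·9·9 = 729
Δ = 4!·4!·4!/13! = 1/450450
Racah Σ t=0..4: t=0:+1/13824 t=1:−1/216 t=2:+1/64 t=3:−1/216 t=4:+1/13824 = 5/768
⇒ 3j(4 4 4; 0 0 0)² = 18/1001, sgn +1
Racah Σ t=1..1: t=1:−1/3456 = -1/3456
⇒ 3j(4 4 4; 3 1 -4)² = 35/1287, sgn -1
4πI² = N·(3j₀)²·(3jₘ)² = 7290/20449
I = -1·√(0.356497/4π) = -0.16843130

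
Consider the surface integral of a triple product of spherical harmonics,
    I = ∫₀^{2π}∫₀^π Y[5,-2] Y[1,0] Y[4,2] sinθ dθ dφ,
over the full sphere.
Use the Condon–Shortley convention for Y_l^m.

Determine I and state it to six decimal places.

Rules hold: Σm=0, L=10 even, 4≤4≤6.
N = 11·3·9 = 297
Δ = 2!·8!·0!/11! = 1/495
Racah Σ t=1..1: t=1:−1/576 = -1/576
⇒ 3j(5 1 4; 0 0 0)² = 5/99, sgn -1
Racah Σ t=1..1: t=1:−1/1440 = -1/1440
⇒ 3j(5 1 4; -2 0 2)² = 7/165, sgn -1
4πI² = N·(3j₀)²·(3jₘ)² = 7/11
I = +1·√(0.636364/4π) = 0.22503380

0.225034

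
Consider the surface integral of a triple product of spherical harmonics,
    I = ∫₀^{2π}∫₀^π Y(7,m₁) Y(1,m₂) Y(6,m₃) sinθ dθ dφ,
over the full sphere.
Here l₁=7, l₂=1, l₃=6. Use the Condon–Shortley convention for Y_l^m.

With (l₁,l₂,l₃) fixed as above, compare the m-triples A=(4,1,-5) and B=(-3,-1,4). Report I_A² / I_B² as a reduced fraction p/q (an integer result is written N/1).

l's match ⇒ only the (l;m) 3-j factors differ between A and B.
A: triangle coeff Δ(7,1,6) = 1/1365; Σ_t [2,2]: t=2:+1/79833600 = 1/79833600; (3j)²=1/455 [(7 1 6; 4 1 -5)], sign=-1
B: triangle coeff Δ(7,1,6) = 1/1365; Σ_t [0,0]: t=0:+1/14515200 = 1/14515200; (3j)²=2/455 [(7 1 6; -3 -1 4)], sign=+1
I_A²/I_B² = (1/455)/(2/455) = 1/2

1/2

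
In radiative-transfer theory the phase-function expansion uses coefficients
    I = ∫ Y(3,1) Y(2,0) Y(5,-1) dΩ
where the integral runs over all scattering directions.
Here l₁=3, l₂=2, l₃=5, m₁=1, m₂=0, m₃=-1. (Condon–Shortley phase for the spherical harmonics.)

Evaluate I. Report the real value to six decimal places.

-0.227318

Checks pass: Σm=0; 10 even; l₃=5∈[1,5].
(2·3+1)(2·2+1)(2·5+1) = 385
Δ: 0! 6! 4! / 11! → 1/2310
sum: t=0:+1/144 = 1/144
3j²(3 2 5; 0 0 0) = Δ·Π!·Σ² = 10/231  (sign -1)
sum: t=0:+1/192 = 1/192
3j²(3 2 5; 1 0 -1) = Δ·Π!·Σ² = 3/77  (sign +1)
combine: 4πI² = 385·10/231·3/77 = 50/77
take √, sign -1: I = -0.22731846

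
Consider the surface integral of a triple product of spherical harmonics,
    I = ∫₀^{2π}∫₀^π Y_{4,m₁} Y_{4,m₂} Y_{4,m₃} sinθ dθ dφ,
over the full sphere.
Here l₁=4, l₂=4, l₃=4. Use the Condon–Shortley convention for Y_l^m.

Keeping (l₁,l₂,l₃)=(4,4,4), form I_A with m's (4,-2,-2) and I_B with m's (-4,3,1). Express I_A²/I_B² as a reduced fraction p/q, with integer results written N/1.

9/7

Same 4,4,4: normalisation and zero-m 3j drop out of the ratio.
A: Δ: 4! 4! 4! / 13! → 1/450450; sum: t=0:+1/2304 = 1/2304; 3j²(4 4 4; 4 -2 -2) = Δ·Π!·Σ² = 5/143  (sign +1)
B: Δ: 4! 4! 4! / 13! → 1/450450; sum: t=4:+1/3456 = 1/3456; 3j²(4 4 4; -4 3 1) = Δ·Π!·Σ² = 35/1287  (sign -1)
I_A²/I_B² = (5/143)/(35/1287) = 9/7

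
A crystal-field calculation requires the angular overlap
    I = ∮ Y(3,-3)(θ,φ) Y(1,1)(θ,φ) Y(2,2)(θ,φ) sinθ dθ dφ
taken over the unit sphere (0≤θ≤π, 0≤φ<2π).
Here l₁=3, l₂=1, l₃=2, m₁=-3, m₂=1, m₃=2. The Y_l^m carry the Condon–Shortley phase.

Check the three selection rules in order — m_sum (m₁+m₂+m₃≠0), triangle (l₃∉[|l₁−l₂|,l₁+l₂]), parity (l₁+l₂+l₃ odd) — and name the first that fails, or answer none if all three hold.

azimuthal sum: -3 + 1 + 2 = 0  ✓
2 ≤ 2 ≤ 4 (triangle on l)  ✓
L = 3 + 1 + 2 = 6 (even)  ✓

none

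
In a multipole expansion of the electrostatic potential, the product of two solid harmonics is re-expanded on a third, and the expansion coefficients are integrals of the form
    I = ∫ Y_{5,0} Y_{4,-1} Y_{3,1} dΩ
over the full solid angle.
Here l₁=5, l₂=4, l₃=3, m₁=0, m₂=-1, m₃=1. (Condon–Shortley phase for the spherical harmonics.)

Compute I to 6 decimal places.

-0.009577

m-sum 0 ✓  L=12 even ✓  1≤3≤9 ✓
Π(2lᵢ+1) = 11×9×7 = 693
triangle coeff Δ(5,4,3) = 1/180180
Σ_t [2,4]: t=2:+1/576 t=3:−1/144 t=4:+1/576 = -1/288
(3j)²=20/1001 [(5 4 3; 0 0 0)], sign=+1
Σ_t [1,3]: t=1:−1/5760 t=2:+1/288 t=3:−1/288 = -1/5760
(3j)²=1/12012 [(5 4 3; 0 -1 1)], sign=-1
⇒ 4πI² = 15/13013
I = (-1)√(15/13013/(4π)) = -0.00957750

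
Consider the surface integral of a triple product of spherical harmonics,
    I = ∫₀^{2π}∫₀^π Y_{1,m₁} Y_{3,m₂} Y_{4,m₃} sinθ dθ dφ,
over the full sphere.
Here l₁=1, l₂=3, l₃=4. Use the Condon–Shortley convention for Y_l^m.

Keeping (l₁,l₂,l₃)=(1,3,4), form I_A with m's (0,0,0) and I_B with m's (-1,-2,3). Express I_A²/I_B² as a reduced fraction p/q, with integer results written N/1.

l's match ⇒ only the (l;m) 3-j factors differ between A and B.
A: triangle coeff Δ(1,3,4) = 1/252; Σ_t [0,0]: t=0:+1/36 = 1/36; (3j)²=4/63 [(1 3 4; 0 0 0)], sign=+1
B: triangle coeff Δ(1,3,4) = 1/252; Σ_t [0,0]: t=0:+1/240 = 1/240; (3j)²=1/12 [(1 3 4; -1 -2 3)], sign=-1
I_A²/I_B² = (4/63)/(1/12) = 16/21

16/21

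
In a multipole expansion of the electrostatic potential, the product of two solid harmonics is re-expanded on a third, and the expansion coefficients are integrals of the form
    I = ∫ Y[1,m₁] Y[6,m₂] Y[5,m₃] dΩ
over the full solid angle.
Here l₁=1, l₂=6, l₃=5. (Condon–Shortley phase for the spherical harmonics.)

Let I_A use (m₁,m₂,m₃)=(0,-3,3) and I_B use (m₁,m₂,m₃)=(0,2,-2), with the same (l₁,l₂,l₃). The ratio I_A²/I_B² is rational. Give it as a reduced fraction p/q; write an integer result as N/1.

Same 1,6,5: normalisation and zero-m 3j drop out of the ratio.
A: Δ: 2! 0! 10! / 13! → 1/858; sum: t=1:−1/80640 = -1/80640; 3j²(1 6 5; 0 -3 3) = Δ·Π!·Σ² = 9/286  (sign -1)
B: Δ: 2! 0! 10! / 13! → 1/858; sum: t=1:−1/30240 = -1/30240; 3j²(1 6 5; 0 2 -2) = Δ·Π!·Σ² = 16/429  (sign +1)
I_A²/I_B² = (9/286)/(16/429) = 27/32

27/32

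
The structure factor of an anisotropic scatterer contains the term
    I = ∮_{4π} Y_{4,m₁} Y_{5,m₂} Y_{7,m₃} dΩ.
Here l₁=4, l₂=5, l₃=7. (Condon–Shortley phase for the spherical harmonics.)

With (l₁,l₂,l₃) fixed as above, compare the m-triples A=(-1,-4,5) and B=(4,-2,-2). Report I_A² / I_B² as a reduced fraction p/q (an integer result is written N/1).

Shared (l₁,l₂,l₃)=(4,5,7): N and (l;000)² cancel in I_A²/I_B².
A: Δ = 2!·6!·8!/17! = 1/6126120; Racah Σ t=0..1: t=0:+1/1209600 t=1:−1/1935360 = 1/3225600; ⇒ 3j(4 5 7; -1 -4 5)² = 243/61880, sgn +1
B: Δ = 2!·6!·8!/17! = 1/6126120; Racah Σ t=0..0: t=0:+1/1036800 = 1/1036800; ⇒ 3j(4 5 7; 4 -2 -2)² = 98/12155, sgn -1
I_A²/I_B² = (243/61880)/(98/12155) = 2673/5488

2673/5488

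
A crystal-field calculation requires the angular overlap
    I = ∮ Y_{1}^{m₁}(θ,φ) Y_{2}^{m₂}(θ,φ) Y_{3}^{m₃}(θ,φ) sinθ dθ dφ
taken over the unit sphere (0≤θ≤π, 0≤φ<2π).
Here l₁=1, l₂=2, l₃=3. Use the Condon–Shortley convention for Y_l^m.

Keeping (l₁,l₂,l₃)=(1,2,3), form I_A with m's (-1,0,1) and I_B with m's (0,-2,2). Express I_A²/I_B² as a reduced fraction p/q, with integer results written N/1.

6/5

Same 1,2,3: normalisation and zero-m 3j drop out of the ratio.
A: Δ: 0! 2! 4! / 7! → 1/105; sum: t=0:+1/8 = 1/8; 3j²(1 2 3; -1 0 1) = Δ·Π!·Σ² = 2/35  (sign +1)
B: Δ: 0! 2! 4! / 7! → 1/105; sum: t=0:+1/24 = 1/24; 3j²(1 2 3; 0 -2 2) = Δ·Π!·Σ² = 1/21  (sign -1)
I_A²/I_B² = (2/35)/(1/21) = 6/5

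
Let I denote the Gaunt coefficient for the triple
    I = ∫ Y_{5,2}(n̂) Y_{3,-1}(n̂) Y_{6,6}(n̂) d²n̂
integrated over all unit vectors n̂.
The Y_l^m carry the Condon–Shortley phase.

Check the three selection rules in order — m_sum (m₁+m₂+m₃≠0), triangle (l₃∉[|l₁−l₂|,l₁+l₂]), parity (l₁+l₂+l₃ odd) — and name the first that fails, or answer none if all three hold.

m_sum

m₁+m₂+m₃ = 2 − 1 + 6 = 7  ✗
triangle: |5−3|=2 ≤ l₃=6 ≤ 5+3=8
parity: l₁+l₂+l₃ = 14 is even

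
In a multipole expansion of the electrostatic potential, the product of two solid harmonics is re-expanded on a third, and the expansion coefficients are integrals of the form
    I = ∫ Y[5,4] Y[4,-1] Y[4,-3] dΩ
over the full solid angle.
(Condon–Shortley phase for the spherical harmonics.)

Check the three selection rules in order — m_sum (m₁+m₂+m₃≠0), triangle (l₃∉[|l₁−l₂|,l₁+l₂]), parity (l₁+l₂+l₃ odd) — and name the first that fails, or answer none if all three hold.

parity

m₁+m₂+m₃ = 4 − 1 − 3 = 0  ✓
triangle: |5−4|=1 ≤ l₃=4 ≤ 5+4=9  ✓
parity: l₁+l₂+l₃ = 13 is odd  ✗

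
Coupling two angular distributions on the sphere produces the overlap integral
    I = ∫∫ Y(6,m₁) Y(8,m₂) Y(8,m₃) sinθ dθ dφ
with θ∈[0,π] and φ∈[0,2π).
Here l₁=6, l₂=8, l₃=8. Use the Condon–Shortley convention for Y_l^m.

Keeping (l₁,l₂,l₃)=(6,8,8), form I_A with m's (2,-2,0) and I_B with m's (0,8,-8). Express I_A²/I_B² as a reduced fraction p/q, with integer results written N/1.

Shared (l₁,l₂,l₃)=(6,8,8): N and (l;000)² cancel in I_A²/I_B².
A: Δ = 6!·6!·10!/23! = 1/13742520792; Racah Σ t=0..4: t=0:+1/597196800 t=1:−1/62208000 t=2:+1/39813120 t=3:−1/130636800 t=4:+1/2786918400 = 143/41803776000; ⇒ 3j(6 8 8; 2 -2 0)² = 26/7429, sgn +1
B: Δ = 6!·6!·10!/23! = 1/13742520792; Racah Σ t=6..6: t=6:+1/1881169920000 = 1/1881169920000; ⇒ 3j(6 8 8; 0 8 -8)² = 104/22287, sgn +1
I_A²/I_B² = (26/7429)/(104/22287) = 3/4

3/4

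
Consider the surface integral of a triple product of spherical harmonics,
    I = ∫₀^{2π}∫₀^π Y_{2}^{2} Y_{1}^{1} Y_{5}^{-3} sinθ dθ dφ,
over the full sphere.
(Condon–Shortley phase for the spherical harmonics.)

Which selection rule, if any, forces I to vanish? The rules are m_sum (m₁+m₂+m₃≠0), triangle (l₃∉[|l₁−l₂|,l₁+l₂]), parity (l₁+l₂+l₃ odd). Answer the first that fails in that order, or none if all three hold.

triangle

azimuthal sum: 2 + 1 − 3 = 0  ✓
1 ≤ 5 ≤ 3 (triangle on l)  ✗
L = 2 + 1 + 5 = 8 (even)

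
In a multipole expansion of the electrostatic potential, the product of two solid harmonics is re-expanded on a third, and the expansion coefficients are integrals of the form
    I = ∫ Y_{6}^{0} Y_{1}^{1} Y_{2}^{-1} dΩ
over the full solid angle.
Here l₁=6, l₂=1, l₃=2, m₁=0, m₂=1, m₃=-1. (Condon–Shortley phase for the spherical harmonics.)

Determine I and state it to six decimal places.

0.000000

l₃=2 ∉ [5,7] — triangle fails ⇒ I = 0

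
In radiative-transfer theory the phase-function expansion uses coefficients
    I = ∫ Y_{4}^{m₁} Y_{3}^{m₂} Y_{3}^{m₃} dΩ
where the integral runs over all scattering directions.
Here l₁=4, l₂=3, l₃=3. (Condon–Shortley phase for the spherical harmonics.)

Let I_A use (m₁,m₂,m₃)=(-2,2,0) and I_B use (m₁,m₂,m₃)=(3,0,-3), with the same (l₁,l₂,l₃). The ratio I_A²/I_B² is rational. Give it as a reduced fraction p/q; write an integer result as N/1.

1/21

Shared (l₁,l₂,l₃)=(4,3,3): N and (l;000)² cancel in I_A²/I_B².
A: Δ = 4!·4!·2!/11! = 1/34650; Racah Σ t=3..4: t=3:−1/72 t=4:+1/96 = -1/288; ⇒ 3j(4 3 3; -2 2 0)² = 1/462, sgn +1
B: Δ = 4!·4!·2!/11! = 1/34650; Racah Σ t=1..1: t=1:−1/288 = -1/288; ⇒ 3j(4 3 3; 3 0 -3)² = 1/22, sgn -1
I_A²/I_B² = (1/462)/(1/22) = 1/21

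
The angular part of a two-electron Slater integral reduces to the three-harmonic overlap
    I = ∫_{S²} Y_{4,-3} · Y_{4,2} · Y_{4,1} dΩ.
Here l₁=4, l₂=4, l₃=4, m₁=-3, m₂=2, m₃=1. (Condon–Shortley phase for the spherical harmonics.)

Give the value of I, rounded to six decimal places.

-0.063661

m-sum 0 ✓  L=12 even ✓  0≤4≤8 ✓
Π(2lᵢ+1) = 9×9×9 = 729
triangle coeff Δ(4,4,4) = 1/450450
Σ_t [0,4]: t=0:+1/13824 t=1:−1/216 t=2:+1/64 t=3:−1/216 t=4:+1/13824 = 5/768
(3j)²=18/1001 [(4 4 4; 0 0 0)], sign=+1
Σ_t [3,4]: t=3:−1/864 t=4:+1/576 = 1/1728
(3j)²=5/1287 [(4 4 4; -3 2 1)], sign=-1
⇒ 4πI² = 7290/143143
I = (-1)√(7290/143143/(4π)) = -0.06366105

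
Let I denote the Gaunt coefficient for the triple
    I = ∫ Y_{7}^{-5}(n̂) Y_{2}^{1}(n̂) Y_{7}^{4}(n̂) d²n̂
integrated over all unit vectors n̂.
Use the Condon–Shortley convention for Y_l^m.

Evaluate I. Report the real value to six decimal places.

-0.188767

Checks pass: Σm=0; 16 even; l₃=7∈[5,9].
(2·7+1)(2·2+1)(2·7+1) = 1125
Δ: 2! 12! 2! / 17! → 1/185640
sum: t=0:+1/2419200 t=1:−1/518400 t=2:+1/2419200 = -1/907200
3j²(7 2 7; 0 0 0) = Δ·Π!·Σ² = 56/3315  (sign +1)
sum: t=1:−1/79833600 t=2:+1/14515200 = 1/17740800
3j²(7 2 7; -5 1 4) = Δ·Π!·Σ² = 729/30940  (sign -1)
combine: 4πI² = 1125·56/3315·729/30940 = 21870/48841
take √, sign -1: I = -0.18876748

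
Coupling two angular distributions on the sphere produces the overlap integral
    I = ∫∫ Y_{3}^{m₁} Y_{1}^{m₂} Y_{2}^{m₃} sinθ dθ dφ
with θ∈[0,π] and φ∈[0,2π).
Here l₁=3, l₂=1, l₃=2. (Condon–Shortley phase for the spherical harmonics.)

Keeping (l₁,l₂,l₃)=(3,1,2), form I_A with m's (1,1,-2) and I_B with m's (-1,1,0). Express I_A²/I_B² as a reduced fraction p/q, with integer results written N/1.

1/6

Shared (l₁,l₂,l₃)=(3,1,2): N and (l;000)² cancel in I_A²/I_B².
A: Δ = 2!·4!·0!/7! = 1/105; Racah Σ t=2..2: t=2:+1/48 = 1/48; ⇒ 3j(3 1 2; 1 1 -2)² = 1/105, sgn +1
B: Δ = 2!·4!·0!/7! = 1/105; Racah Σ t=2..2: t=2:+1/8 = 1/8; ⇒ 3j(3 1 2; -1 1 0)² = 2/35, sgn +1
I_A²/I_B² = (1/105)/(2/35) = 1/6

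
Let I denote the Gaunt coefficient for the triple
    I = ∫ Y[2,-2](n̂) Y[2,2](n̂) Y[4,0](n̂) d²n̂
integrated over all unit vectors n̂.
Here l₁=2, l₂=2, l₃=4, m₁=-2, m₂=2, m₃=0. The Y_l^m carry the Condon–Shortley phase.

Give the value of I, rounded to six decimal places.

Rules hold: Σm=0, L=8 even, 0≤4≤4.
N = 5·5·9 = 225
Δ = 0!·4!·4!/9! = 1/630
Racah Σ t=0..0: t=0:+1/16 = 1/16
⇒ 3j(2 2 4; 0 0 0)² = 2/35, sgn +1
Racah Σ t=0..0: t=0:+1/576 = 1/576
⇒ 3j(2 2 4; -2 2 0)² = 1/630, sgn +1
4πI² = N·(3j₀)²·(3jₘ)² = 1/49
I = +1·√(0.0204082/4π) = 0.04029926

0.040299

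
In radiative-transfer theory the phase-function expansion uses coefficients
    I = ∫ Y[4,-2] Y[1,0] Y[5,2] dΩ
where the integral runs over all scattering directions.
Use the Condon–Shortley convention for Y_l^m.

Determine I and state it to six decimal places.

m-sum 0 ✓  L=10 even ✓  3≤5≤5 ✓
Π(2lᵢ+1) = 9×3×11 = 297
triangle coeff Δ(4,1,5) = 1/495
Σ_t [0,0]: t=0:+1/576 = 1/576
(3j)²=5/99 [(4 1 5; 0 0 0)], sign=-1
Σ_t [0,0]: t=0:+1/1440 = 1/1440
(3j)²=7/165 [(4 1 5; -2 0 2)], sign=-1
⇒ 4πI² = 7/11
I = (+1)√(7/11/(4π)) = 0.22503380

0.225034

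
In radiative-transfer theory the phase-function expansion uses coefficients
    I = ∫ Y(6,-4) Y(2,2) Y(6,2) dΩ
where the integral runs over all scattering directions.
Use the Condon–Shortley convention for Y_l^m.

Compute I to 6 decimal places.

Rules hold: Σm=0, L=14 even, 4≤6≤8.
N = 13·5·13 = 845
Δ = 2!·10!·2!/15! = 1/90090
Racah Σ t=0..2: t=0:+1/69120 t=1:−1/14400 t=2:+1/69120 = -7/172800
⇒ 3j(6 2 6; 0 0 0)² = 14/715, sgn -1
Racah Σ t=2..2: t=2:+1/322560 = 1/322560
⇒ 3j(6 2 6; -4 2 2)² = 18/1001, sgn +1
4πI² = N·(3j₀)²·(3jₘ)² = 36/121
I = -1·√(0.297521/4π) = -0.15386989

-0.153870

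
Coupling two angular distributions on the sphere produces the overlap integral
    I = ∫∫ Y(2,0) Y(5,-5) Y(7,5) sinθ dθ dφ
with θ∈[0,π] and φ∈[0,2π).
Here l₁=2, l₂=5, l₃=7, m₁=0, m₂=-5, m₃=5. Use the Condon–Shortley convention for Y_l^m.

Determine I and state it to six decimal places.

Checks pass: Σm=0; 14 even; l₃=7∈[3,7].
(2·2+1)(2·5+1)(2·7+1) = 825
Δ: 0! 4! 10! / 15! → 1/15015
sum: t=0:+1/57600 = 1/57600
3j²(2 5 7; 0 0 0) = Δ·Π!·Σ² = 21/715  (sign -1)
sum: t=0:+1/14515200 = 1/14515200
3j²(2 5 7; 0 -5 5) = Δ·Π!·Σ² = 2/455  (sign +1)
combine: 4πI² = 825·21/715·2/455 = 18/169
take √, sign -1: I = -0.09206360

-0.092064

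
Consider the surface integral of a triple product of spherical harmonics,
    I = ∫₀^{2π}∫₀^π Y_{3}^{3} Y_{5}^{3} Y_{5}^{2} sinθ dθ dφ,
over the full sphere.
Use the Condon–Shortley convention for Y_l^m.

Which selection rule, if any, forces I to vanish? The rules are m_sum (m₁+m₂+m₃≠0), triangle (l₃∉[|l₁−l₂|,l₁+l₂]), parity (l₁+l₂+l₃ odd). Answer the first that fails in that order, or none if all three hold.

m₁+m₂+m₃ = 3 + 3 + 2 = 8  ✗
triangle: |3−5|=2 ≤ l₃=5 ≤ 3+5=8
parity: l₁+l₂+l₃ = 13 is odd

m_sum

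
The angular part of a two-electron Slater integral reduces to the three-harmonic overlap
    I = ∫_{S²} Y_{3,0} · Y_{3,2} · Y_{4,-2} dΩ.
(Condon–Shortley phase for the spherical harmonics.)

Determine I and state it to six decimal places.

m-sum 0 ✓  L=10 even ✓  0≤4≤6 ✓
Π(2lᵢ+1) = 7×7×9 = 441
triangle coeff Δ(3,3,4) = 1/34650
Σ_t [0,2]: t=0:+1/72 t=1:−1/16 t=2:+1/72 = -5/144
(3j)²=2/77 [(3 3 4; 0 0 0)], sign=-1
Σ_t [1,2]: t=1:−1/96 t=2:+1/72 = 1/288
(3j)²=1/462 [(3 3 4; 0 2 -2)], sign=+1
⇒ 4πI² = 3/121
I = (-1)√(3/121/(4π)) = -0.04441841

-0.044418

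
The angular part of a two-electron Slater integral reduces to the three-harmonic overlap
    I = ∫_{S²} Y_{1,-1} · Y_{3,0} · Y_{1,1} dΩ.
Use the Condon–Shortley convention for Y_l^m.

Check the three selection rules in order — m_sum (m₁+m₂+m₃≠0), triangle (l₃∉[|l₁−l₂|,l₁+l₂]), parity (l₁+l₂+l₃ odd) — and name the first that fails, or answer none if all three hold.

triangle

m₁+m₂+m₃ = -1 + 0 + 1 = 0  ✓
triangle: |1−3|=2 ≤ l₃=1 ≤ 1+3=4  ✗
parity: l₁+l₂+l₃ = 5 is odd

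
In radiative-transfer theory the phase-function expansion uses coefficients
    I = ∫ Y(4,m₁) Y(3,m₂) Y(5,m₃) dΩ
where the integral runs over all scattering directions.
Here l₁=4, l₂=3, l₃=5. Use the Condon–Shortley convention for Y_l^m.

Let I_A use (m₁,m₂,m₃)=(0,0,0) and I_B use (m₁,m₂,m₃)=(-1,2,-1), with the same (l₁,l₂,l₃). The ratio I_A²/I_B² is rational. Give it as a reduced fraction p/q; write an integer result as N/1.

144/125

Shared (l₁,l₂,l₃)=(4,3,5): N and (l;000)² cancel in I_A²/I_B².
A: Δ = 2!·6!·4!/13! = 1/180180; Racah Σ t=0..2: t=0:+1/576 t=1:−1/144 t=2:+1/576 = -1/288; ⇒ 3j(4 3 5; 0 0 0)² = 20/1001, sgn +1
B: Δ = 2!·6!·4!/13! = 1/180180; Racah Σ t=1..2: t=1:−1/1152 t=2:+1/432 = 5/3456; ⇒ 3j(4 3 5; -1 2 -1)² = 625/36036, sgn +1
I_A²/I_B² = (20/1001)/(625/36036) = 144/125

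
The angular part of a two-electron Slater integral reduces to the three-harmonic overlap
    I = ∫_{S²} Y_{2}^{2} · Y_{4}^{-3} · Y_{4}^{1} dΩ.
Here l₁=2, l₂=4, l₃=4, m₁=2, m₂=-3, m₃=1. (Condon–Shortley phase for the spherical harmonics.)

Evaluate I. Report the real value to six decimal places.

0.159270

m-sum 0 ✓  L=10 even ✓  2≤4≤6 ✓
Π(2lᵢ+1) = 5×9×9 = 405
triangle coeff Δ(2,4,4) = 1/13860
Σ_t [0,2]: t=0:+1/192 t=1:−1/36 t=2:+1/192 = -5/288
(3j)²=20/693 [(2 4 4; 0 0 0)], sign=-1
Σ_t [0,0]: t=0:+1/480 = 1/480
(3j)²=3/110 [(2 4 4; 2 -3 1)], sign=-1
⇒ 4πI² = 270/847
I = (+1)√(270/847/(4π)) = 0.15927046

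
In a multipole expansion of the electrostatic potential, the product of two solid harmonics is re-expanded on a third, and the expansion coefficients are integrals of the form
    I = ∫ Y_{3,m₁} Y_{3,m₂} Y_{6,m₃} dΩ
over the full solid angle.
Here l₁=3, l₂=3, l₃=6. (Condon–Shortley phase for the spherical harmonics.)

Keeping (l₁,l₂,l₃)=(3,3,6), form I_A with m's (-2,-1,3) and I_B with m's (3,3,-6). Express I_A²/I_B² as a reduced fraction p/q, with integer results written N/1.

l's match ⇒ only the (l;m) 3-j factors differ between A and B.
A: triangle coeff Δ(3,3,6) = 1/12012; Σ_t [0,0]: t=0:+1/5760 = 1/5760; (3j)²=9/286 [(3 3 6; -2 -1 3)], sign=-1
B: triangle coeff Δ(3,3,6) = 1/12012; Σ_t [0,0]: t=0:+1/518400 = 1/518400; (3j)²=1/13 [(3 3 6; 3 3 -6)], sign=+1
I_A²/I_B² = (9/286)/(1/13) = 9/22

9/22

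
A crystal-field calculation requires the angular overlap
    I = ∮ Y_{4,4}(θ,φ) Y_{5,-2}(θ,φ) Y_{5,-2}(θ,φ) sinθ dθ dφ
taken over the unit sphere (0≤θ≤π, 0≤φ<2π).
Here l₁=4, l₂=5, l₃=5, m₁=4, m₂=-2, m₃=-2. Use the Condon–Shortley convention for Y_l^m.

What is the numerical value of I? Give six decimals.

0.181552

m-sum 0 ✓  L=14 even ✓  1≤5≤9 ✓
Π(2lᵢ+1) = 9×11×11 = 1089
triangle coeff Δ(4,5,5) = 1/3153150
Σ_t [0,4]: t=0:+1/69120 t=1:−1/1728 t=2:+1/576 t=3:−1/1728 t=4:+1/69120 = 7/11520
(3j)²=2/143 [(4 5 5; 0 0 0)], sign=-1
Σ_t [0,0]: t=0:+1/20736 = 1/20736
(3j)²=35/1287 [(4 5 5; 4 -2 -2)], sign=-1
⇒ 4πI² = 70/169
I = (+1)√(70/169/(4π)) = 0.18155187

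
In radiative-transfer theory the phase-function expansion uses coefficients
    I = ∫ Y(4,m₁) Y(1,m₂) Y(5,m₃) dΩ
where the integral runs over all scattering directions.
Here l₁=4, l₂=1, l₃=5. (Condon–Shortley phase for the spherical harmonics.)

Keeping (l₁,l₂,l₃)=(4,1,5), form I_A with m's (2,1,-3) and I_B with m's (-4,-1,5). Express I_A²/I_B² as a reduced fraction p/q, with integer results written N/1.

28/45

l's match ⇒ only the (l;m) 3-j factors differ between A and B.
A: triangle coeff Δ(4,1,5) = 1/495; Σ_t [0,0]: t=0:+1/2880 = 1/2880; (3j)²=28/495 [(4 1 5; 2 1 -3)], sign=+1
B: triangle coeff Δ(4,1,5) = 1/495; Σ_t [0,0]: t=0:+1/80640 = 1/80640; (3j)²=1/11 [(4 1 5; -4 -1 5)], sign=+1
I_A²/I_B² = (28/495)/(1/11) = 28/45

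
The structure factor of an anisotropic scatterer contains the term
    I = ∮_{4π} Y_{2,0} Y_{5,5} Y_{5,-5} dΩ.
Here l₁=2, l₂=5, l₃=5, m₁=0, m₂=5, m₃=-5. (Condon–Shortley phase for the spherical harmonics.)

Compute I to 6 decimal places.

Checks pass: Σm=0; 12 even; l₃=5∈[3,7].
(2·2+1)(2·5+1)(2·5+1) = 605
Δ: 2! 2! 8! / 13! → 1/38610
sum: t=0:+1/2880 t=1:−1/576 t=2:+1/2880 = -1/960
3j²(2 5 5; 0 0 0) = Δ·Π!·Σ² = 10/429  (sign +1)
sum: t=2:+1/161280 = 1/161280
3j²(2 5 5; 0 5 -5) = Δ·Π!·Σ² = 15/286  (sign +1)
combine: 4πI² = 605·10/429·15/286 = 125/169
take √, sign +1: I = 0.24260890

0.242609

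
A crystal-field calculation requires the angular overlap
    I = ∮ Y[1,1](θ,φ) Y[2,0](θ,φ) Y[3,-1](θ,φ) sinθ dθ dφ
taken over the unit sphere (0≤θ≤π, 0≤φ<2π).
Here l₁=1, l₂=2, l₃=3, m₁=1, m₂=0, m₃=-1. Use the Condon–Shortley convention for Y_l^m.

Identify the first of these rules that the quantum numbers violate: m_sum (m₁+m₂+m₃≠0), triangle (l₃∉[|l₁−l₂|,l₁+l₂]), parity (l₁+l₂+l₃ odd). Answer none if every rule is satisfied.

Σmᵢ = 0  ✓
l₃∈[|l₁−l₂|,l₁+l₂]=[1,3], have l₃=3  ✓
Σlᵢ = 6 ⇒ even  ✓

none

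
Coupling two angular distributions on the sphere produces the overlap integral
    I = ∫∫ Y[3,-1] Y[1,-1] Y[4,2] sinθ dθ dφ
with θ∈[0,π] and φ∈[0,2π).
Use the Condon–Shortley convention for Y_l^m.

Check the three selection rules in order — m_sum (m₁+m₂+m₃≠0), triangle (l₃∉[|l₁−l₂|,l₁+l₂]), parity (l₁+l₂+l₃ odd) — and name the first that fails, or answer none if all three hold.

none

azimuthal sum: -1 − 1 + 2 = 0  ✓
2 ≤ 4 ≤ 4 (triangle on l)  ✓
L = 3 + 1 + 4 = 8 (even)  ✓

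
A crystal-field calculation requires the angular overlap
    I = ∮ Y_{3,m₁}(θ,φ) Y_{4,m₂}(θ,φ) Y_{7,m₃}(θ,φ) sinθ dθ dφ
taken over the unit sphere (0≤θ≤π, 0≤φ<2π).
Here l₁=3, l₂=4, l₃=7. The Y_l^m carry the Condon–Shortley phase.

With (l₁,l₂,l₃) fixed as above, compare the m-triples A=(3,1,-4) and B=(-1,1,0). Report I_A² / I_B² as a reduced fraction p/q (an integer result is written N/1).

22/35

Same 3,4,7: normalisation and zero-m 3j drop out of the ratio.
A: Δ: 0! 6! 8! / 15! → 1/45045; sum: t=0:+1/518400 = 1/518400; 3j²(3 4 7; 3 1 -4) = Δ·Π!·Σ² = 2/195  (sign -1)
B: Δ: 0! 6! 8! / 15! → 1/45045; sum: t=0:+1/34560 = 1/34560; 3j²(3 4 7; -1 1 0) = Δ·Π!·Σ² = 7/429  (sign -1)
I_A²/I_B² = (2/195)/(7/429) = 22/35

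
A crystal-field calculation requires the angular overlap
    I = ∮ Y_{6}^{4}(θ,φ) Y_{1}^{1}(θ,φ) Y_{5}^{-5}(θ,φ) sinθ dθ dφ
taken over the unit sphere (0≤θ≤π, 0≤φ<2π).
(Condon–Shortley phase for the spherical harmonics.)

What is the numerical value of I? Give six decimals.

0.040859

Checks pass: Σm=0; 12 even; l₃=5∈[5,7].
(2·6+1)(2·1+1)(2·5+1) = 429
Δ: 2! 10! 0! / 13! → 1/858
sum: t=1:−1/14400 = -1/14400
3j²(6 1 5; 0 0 0) = Δ·Π!·Σ² = 6/143  (sign +1)
sum: t=2:+1/7257600 = 1/7257600
3j²(6 1 5; 4 1 -5) = Δ·Π!·Σ² = 1/858  (sign +1)
combine: 4πI² = 429·6/143·1/858 = 3/143
take √, sign +1: I = 0.04085899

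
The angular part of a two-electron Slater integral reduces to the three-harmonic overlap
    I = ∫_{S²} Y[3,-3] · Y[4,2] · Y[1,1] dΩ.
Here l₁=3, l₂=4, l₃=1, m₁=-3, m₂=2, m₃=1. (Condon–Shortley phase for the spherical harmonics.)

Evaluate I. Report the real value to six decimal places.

0.061558

Rules hold: Σm=0, L=8 even, 1≤1≤7.
N = 7·9·3 = 189
Δ = 6!·0!·2!/9! = 1/252
Racah Σ t=3..3: t=3:−1/36 = -1/36
⇒ 3j(3 4 1; 0 0 0)² = 4/63, sgn +1
Racah Σ t=6..6: t=6:+1/1440 = 1/1440
⇒ 3j(3 4 1; -3 2 1)² = 1/252, sgn +1
4πI² = N·(3j₀)²·(3jₘ)² = 1/21
I = +1·√(0.047619/4π) = 0.06155813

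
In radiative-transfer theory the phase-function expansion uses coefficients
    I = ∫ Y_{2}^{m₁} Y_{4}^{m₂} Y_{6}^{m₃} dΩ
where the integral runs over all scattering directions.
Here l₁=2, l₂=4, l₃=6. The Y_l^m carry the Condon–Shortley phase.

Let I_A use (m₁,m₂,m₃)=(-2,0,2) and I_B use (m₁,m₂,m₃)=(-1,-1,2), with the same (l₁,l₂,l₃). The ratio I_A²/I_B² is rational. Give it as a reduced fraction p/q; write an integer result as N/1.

5/16

Shared (l₁,l₂,l₃)=(2,4,6): N and (l;000)² cancel in I_A²/I_B².
A: Δ = 0!·4!·8!/13! = 1/6435; Racah Σ t=0..0: t=0:+1/13824 = 1/13824; ⇒ 3j(2 4 6; -2 0 2)² = 14/1287, sgn +1
B: Δ = 0!·4!·8!/13! = 1/6435; Racah Σ t=0..0: t=0:+1/4320 = 1/4320; ⇒ 3j(2 4 6; -1 -1 2)² = 224/6435, sgn +1
I_A²/I_B² = (14/1287)/(224/6435) = 5/16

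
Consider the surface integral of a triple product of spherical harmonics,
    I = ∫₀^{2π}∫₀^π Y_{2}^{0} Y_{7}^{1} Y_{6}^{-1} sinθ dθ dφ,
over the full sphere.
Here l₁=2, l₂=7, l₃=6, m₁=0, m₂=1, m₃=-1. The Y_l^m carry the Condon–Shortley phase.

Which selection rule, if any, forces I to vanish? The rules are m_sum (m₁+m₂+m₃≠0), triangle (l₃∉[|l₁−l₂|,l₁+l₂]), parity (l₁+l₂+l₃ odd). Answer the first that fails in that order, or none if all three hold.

parity

m₁+m₂+m₃ = 0 + 1 − 1 = 0  ✓
triangle: |2−7|=5 ≤ l₃=6 ≤ 2+7=9  ✓
parity: l₁+l₂+l₃ = 15 is odd  ✗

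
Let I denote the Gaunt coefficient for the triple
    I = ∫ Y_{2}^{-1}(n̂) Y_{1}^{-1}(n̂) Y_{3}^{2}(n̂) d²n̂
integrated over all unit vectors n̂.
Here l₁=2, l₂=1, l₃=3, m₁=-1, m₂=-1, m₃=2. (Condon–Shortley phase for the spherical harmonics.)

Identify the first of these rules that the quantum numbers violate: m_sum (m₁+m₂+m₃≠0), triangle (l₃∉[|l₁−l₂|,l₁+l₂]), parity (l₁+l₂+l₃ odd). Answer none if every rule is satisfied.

m₁+m₂+m₃ = -1 − 1 + 2 = 0  ✓
triangle: |2−1|=1 ≤ l₃=3 ≤ 2+1=3  ✓
parity: l₁+l₂+l₃ = 6 is even  ✓

none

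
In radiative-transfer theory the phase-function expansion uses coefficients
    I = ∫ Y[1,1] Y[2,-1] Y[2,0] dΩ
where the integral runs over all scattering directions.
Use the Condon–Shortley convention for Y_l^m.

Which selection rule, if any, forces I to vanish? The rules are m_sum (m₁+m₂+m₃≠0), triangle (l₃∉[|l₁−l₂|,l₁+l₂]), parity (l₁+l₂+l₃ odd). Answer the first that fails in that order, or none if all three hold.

Σmᵢ = 0  ✓
l₃∈[|l₁−l₂|,l₁+l₂]=[1,3], have l₃=2  ✓
Σlᵢ = 5 ⇒ odd  ✗

parity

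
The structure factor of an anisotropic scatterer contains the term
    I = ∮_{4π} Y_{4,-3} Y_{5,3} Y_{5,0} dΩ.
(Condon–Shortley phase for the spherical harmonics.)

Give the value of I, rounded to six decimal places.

Checks pass: Σm=0; 14 even; l₃=5∈[1,9].
(2·4+1)(2·5+1)(2·5+1) = 1089
Δ: 4! 4! 6! / 15! → 1/3153150
sum: t=0:+1/69120 t=1:−1/1728 t=2:+1/576 t=3:−1/1728 t=4:+1/69120 = 7/11520
3j²(4 5 5; 0 0 0) = Δ·Π!·Σ² = 2/143  (sign -1)
sum: t=3:−1/17280 t=4:+1/6912 = 1/11520
3j²(4 5 5; -3 3 0) = Δ·Π!·Σ² = 2/143  (sign -1)
combine: 4πI² = 1089·2/143·2/143 = 36/169
take √, sign +1: I = 0.13019760

0.130198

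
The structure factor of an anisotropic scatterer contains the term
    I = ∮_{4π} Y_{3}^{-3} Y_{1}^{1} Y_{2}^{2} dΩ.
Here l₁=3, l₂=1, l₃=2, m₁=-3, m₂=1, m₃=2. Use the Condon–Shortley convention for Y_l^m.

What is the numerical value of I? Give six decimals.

-0.319865

m-sum 0 ✓  L=6 even ✓  2≤2≤4 ✓
Π(2lᵢ+1) = 7×3×5 = 105
triangle coeff Δ(3,1,2) = 1/105
Σ_t [1,1]: t=1:−1/4 = -1/4
(3j)²=3/35 [(3 1 2; 0 0 0)], sign=-1
Σ_t [2,2]: t=2:+1/48 = 1/48
(3j)²=1/7 [(3 1 2; -3 1 2)], sign=+1
⇒ 4πI² = 9/7
I = (-1)√(9/7/(4π)) = -0.31986543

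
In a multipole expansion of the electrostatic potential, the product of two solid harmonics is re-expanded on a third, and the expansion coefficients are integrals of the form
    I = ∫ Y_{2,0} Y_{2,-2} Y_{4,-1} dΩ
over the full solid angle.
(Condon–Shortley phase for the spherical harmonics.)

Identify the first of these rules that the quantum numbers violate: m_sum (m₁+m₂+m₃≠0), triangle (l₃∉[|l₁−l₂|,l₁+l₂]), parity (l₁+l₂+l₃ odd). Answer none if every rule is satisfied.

m_sum

Σmᵢ = -3  ✗
l₃∈[|l₁−l₂|,l₁+l₂]=[0,4], have l₃=4
Σlᵢ = 8 ⇒ even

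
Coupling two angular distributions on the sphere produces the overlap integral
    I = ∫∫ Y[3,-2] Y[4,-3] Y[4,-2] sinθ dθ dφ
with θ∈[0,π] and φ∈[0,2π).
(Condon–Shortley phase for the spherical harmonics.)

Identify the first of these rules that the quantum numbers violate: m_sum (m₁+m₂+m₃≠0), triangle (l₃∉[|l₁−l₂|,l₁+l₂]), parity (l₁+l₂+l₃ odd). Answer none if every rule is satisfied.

m_sum

Σmᵢ = -7  ✗
l₃∈[|l₁−l₂|,l₁+l₂]=[1,7], have l₃=4
Σlᵢ = 11 ⇒ odd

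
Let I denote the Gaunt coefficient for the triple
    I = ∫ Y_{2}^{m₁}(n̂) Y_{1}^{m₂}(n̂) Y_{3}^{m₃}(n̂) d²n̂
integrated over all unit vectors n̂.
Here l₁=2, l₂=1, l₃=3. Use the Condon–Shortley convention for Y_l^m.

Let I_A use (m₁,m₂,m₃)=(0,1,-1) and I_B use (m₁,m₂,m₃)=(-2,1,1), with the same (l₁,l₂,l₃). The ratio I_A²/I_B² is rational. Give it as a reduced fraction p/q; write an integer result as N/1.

6/1

Same 2,1,3: normalisation and zero-m 3j drop out of the ratio.
A: Δ: 0! 4! 2! / 7! → 1/105; sum: t=0:+1/8 = 1/8; 3j²(2 1 3; 0 1 -1) = Δ·Π!·Σ² = 2/35  (sign +1)
B: Δ: 0! 4! 2! / 7! → 1/105; sum: t=0:+1/48 = 1/48; 3j²(2 1 3; -2 1 1) = Δ·Π!·Σ² = 1/105  (sign +1)
I_A²/I_B² = (2/35)/(1/105) = 6/1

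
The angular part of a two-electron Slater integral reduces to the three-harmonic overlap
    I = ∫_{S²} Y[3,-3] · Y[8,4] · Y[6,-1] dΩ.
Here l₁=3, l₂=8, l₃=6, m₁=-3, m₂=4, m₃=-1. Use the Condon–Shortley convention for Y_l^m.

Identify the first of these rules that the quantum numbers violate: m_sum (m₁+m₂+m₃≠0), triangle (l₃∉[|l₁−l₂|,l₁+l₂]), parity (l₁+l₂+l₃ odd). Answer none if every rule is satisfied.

parity

Σmᵢ = 0  ✓
l₃∈[|l₁−l₂|,l₁+l₂]=[5,11], have l₃=6  ✓
Σlᵢ = 17 ⇒ odd  ✗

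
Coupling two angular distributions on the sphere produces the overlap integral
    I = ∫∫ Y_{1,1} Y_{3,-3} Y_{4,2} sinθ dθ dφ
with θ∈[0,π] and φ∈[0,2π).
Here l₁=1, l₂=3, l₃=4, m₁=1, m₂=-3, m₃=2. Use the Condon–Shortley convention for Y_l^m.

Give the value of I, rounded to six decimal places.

0.061558

Rules hold: Σm=0, L=8 even, 2≤4≤4.
N = 3·7·9 = 189
Δ = 0!·2!·6!/9! = 1/252
Racah Σ t=0..0: t=0:+1/36 = 1/36
⇒ 3j(1 3 4; 0 0 0)² = 4/63, sgn +1
Racah Σ t=0..0: t=0:+1/1440 = 1/1440
⇒ 3j(1 3 4; 1 -3 2)² = 1/252, sgn +1
4πI² = N·(3j₀)²·(3jₘ)² = 1/21
I = +1·√(0.047619/4π) = 0.06155813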